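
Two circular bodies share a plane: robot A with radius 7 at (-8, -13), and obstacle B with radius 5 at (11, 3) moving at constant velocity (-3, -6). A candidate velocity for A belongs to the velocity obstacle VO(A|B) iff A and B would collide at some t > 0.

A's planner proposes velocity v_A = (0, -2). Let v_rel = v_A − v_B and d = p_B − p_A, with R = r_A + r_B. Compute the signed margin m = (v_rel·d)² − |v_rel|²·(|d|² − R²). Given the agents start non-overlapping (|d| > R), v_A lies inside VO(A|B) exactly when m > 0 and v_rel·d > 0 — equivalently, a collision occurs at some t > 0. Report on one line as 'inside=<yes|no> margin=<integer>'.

d = (19, 16),  |d|² = 617;  R = 7+5 = 12,  c = 617−12² = 473
v_rel = (3, 4),  |v_rel|² = 25;  v_rel·d = (3)·(19) + (4)·(16) = 121
25·t² − 242·t + 473 = 0  ⇒  m = 121² − 25·473 = 2816
m = 2816 > 0,  v_rel·d = 121 > 0  ⇒  inside

inside=yes margin=2816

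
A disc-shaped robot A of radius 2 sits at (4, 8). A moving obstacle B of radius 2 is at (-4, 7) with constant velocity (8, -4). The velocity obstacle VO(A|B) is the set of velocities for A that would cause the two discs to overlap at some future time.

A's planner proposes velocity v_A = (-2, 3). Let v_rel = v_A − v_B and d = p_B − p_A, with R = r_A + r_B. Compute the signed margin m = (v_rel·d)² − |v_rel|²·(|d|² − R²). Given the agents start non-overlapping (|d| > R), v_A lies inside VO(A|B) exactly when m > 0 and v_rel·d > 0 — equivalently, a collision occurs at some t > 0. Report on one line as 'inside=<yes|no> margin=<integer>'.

d = (-8, -1),  |d|² = 65;  R = 2+2 = 4,  c = 65−4² = 49
v_rel = (-10, 7),  |v_rel|² = 149;  v_rel·d = (-10)·(-8) + (7)·(-1) = 73
149·t² − 146·t + 49 = 0  ⇒  m = 73² − 149·49 = -1972
m = -1972 < 0,  v_rel·d = 73 > 0  ⇒  outside

inside=no margin=-1972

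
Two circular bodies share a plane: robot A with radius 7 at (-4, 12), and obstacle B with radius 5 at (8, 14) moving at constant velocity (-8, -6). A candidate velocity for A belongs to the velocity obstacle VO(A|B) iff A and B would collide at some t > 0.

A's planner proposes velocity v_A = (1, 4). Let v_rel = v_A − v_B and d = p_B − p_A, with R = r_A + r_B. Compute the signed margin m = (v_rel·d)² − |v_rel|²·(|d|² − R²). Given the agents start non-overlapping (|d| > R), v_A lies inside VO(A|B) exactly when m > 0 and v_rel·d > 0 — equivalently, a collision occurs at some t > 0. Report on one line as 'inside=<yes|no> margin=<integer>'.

d = (12, 2),  |d|² = 148;  R = 7+5 = 12,  c = 148−12² = 4
v_rel = (9, 10),  |v_rel|² = 181;  v_rel·d = (9)·(12) + (10)·(2) = 128
181·t² − 256·t + 4 = 0  ⇒  m = 128² − 181·4 = 15660
m = 15660 > 0,  v_rel·d = 128 > 0  ⇒  inside

inside=yes margin=15660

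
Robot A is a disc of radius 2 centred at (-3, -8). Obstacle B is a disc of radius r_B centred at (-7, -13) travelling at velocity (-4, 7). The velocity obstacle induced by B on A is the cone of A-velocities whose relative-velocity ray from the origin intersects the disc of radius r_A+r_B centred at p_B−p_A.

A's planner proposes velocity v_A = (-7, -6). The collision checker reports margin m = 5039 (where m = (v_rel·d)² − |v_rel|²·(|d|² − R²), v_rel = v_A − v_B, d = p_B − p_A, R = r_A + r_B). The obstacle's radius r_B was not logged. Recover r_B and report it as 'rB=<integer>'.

m = 5039
d = (-4, -5);  v_rel = (-3, -13),  |v_rel|² = 178
v_rel×d = (-3)·(-5) − (-13)·(-4) = -37
since m = R²·178 − (-37)²:  R² = (1369 + 5039) / 178 = 36
R = √36 = 6  ⇒  r_B = 6 − 2 = 4

rB=4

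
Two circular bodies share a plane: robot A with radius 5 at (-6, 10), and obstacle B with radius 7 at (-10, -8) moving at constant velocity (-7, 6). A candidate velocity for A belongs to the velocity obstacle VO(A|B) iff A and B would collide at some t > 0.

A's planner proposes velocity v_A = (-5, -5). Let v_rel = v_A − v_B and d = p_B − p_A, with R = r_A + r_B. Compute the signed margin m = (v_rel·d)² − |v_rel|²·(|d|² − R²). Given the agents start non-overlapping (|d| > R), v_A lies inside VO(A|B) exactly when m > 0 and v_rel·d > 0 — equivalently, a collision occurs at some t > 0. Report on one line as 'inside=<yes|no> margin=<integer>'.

d = (-4, -18),  |d|² = 340;  R = 5+7 = 12,  c = 340−12² = 196
v_rel = (2, -11),  |v_rel|² = 125;  v_rel·d = (2)·(-4) + (-11)·(-18) = 190
125·t² − 380·t + 196 = 0  ⇒  m = 190² − 125·196 = 11600
m = 11600 > 0,  v_rel·d = 190 > 0  ⇒  inside

inside=yes margin=11600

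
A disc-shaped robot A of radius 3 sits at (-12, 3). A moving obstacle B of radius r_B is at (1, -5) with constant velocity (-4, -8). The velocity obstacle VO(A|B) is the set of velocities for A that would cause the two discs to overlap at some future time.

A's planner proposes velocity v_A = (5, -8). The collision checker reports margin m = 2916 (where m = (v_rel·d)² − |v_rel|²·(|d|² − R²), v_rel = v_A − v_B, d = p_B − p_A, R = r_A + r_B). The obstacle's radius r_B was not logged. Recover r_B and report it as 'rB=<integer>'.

m = 2916
d = (13, -8);  v_rel = (9, 0),  |v_rel|² = 81
v_rel×d = (9)·(-8) − (0)·(13) = -72
since m = R²·81 − (-72)²:  R² = (5184 + 2916) / 81 = 100
R = √100 = 10  ⇒  r_B = 10 − 3 = 7

rB=7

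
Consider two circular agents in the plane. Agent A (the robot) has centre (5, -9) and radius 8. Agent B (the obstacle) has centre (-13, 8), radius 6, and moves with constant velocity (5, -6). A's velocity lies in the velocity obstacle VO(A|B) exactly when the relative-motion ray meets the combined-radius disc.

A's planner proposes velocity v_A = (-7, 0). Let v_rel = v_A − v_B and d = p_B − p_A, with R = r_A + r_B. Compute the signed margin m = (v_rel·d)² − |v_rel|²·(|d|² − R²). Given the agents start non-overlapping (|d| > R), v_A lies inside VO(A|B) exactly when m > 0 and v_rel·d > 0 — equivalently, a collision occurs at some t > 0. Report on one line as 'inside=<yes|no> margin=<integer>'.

d = (-18, 17),  |d|² = 613;  R = 8+6 = 14,  c = 613−14² = 417
v_rel = (-12, 6),  |v_rel|² = 180;  v_rel·d = (-12)·(-18) + (6)·(17) = 318
180·t² − 636·t + 417 = 0  ⇒  m = 318² − 180·417 = 26064
m = 26064 > 0,  v_rel·d = 318 > 0  ⇒  inside

inside=yes margin=26064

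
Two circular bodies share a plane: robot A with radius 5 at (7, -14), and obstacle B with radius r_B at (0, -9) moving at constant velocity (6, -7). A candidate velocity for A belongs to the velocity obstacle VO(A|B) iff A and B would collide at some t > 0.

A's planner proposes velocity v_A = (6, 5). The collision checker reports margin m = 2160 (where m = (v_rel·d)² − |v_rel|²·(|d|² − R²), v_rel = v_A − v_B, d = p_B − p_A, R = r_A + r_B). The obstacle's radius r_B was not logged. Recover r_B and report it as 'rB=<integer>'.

m = 2160
d = (-7, 5);  v_rel = (0, 12),  |v_rel|² = 144
v_rel×d = (0)·(5) − (12)·(-7) = 84
since m = R²·144 − 84²:  R² = (7056 + 2160) / 144 = 64
R = √64 = 8  ⇒  r_B = 8 − 5 = 3

rB=3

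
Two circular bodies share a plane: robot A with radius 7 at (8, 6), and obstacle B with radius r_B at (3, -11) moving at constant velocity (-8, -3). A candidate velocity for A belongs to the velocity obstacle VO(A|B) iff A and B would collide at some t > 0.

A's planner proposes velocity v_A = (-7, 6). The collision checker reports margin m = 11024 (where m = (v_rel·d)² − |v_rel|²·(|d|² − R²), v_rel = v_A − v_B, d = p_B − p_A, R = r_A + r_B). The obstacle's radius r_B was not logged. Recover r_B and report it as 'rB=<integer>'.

m = 11024
d = (-5, -17);  v_rel = (1, 9),  |v_rel|² = 82
v_rel×d = (1)·(-17) − (9)·(-5) = 28
since m = R²·82 − 28²:  R² = (784 + 11024) / 82 = 144
R = √144 = 12  ⇒  r_B = 12 − 7 = 5

rB=5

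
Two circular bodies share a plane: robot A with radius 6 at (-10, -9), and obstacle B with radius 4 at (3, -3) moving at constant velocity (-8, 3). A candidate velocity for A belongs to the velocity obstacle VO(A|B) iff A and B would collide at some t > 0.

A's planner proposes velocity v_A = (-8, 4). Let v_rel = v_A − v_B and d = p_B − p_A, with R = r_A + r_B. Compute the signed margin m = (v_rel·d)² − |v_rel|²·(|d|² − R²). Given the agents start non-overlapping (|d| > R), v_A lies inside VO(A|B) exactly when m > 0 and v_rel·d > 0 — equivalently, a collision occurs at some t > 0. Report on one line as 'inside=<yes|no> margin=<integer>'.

d = (13, 6),  |d|² = 205;  R = 6+4 = 10,  c = 205−10² = 105
v_rel = (0, 1),  |v_rel|² = 1;  v_rel·d = (0)·(13) + (1)·(6) = 6
1·t² − 12·t + 105 = 0  ⇒  m = 6² − 1·105 = -69
m = -69 < 0,  v_rel·d = 6 > 0  ⇒  outside

inside=no margin=-69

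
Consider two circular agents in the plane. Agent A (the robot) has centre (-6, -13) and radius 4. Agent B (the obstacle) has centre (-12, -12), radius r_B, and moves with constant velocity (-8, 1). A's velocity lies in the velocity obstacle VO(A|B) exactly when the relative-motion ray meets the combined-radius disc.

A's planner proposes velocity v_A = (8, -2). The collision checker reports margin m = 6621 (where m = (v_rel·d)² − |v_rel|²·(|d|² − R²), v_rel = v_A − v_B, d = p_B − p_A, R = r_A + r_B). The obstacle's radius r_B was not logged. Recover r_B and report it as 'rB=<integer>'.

m = 6621
d = (-6, 1);  v_rel = (16, -3),  |v_rel|² = 265
v_rel×d = (16)·(1) − (-3)·(-6) = -2
since m = R²·265 − (-2)²:  R² = (4 + 6621) / 265 = 25
R = √25 = 5  ⇒  r_B = 5 − 4 = 1

rB=1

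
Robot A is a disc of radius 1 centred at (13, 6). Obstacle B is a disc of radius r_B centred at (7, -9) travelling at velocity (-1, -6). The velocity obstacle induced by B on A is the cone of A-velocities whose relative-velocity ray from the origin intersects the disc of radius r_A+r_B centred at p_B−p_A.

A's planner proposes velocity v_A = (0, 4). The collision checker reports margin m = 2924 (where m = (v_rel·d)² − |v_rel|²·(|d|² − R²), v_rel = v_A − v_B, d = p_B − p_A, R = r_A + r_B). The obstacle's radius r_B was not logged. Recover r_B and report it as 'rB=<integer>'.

m = 2924
d = (-6, -15);  v_rel = (1, 10),  |v_rel|² = 101
v_rel×d = (1)·(-15) − (10)·(-6) = 45
since m = R²·101 − 45²:  R² = (2025 + 2924) / 101 = 49
R = √49 = 7  ⇒  r_B = 7 − 1 = 6

rB=6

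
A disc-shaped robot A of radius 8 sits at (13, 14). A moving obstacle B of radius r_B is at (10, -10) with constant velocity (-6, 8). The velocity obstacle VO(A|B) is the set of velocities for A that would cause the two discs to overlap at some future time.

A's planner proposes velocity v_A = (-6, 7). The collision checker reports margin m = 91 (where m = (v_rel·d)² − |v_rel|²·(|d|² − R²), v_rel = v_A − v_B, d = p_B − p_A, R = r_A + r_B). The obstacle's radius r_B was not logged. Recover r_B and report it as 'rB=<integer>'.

m = 91
d = (-3, -24);  v_rel = (0, -1),  |v_rel|² = 1
v_rel×d = (0)·(-24) − (-1)·(-3) = -3
since m = R²·1 − (-3)²:  R² = (9 + 91) / 1 = 100
R = √100 = 10  ⇒  r_B = 10 − 8 = 2

rB=2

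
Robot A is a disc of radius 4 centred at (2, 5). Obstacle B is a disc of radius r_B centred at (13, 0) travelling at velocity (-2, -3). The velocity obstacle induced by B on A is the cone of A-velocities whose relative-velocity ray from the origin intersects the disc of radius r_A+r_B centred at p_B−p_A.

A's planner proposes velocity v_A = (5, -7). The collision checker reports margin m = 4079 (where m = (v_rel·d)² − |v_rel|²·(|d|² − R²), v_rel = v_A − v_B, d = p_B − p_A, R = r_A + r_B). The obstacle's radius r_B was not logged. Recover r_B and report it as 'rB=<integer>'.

m = 4079
d = (11, -5);  v_rel = (7, -4),  |v_rel|² = 65
v_rel×d = (7)·(-5) − (-4)·(11) = 9
since m = R²·65 − 9²:  R² = (81 + 4079) / 65 = 64
R = √64 = 8  ⇒  r_B = 8 − 4 = 4

rB=4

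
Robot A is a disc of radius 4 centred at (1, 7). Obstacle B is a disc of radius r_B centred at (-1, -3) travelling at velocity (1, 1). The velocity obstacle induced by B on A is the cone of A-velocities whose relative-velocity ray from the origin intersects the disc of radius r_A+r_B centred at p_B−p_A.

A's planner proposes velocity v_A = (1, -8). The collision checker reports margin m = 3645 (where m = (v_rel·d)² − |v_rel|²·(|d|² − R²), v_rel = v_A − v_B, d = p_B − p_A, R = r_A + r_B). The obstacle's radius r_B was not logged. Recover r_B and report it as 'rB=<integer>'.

m = 3645
d = (-2, -10);  v_rel = (0, -9),  |v_rel|² = 81
v_rel×d = (0)·(-10) − (-9)·(-2) = -18
since m = R²·81 − (-18)²:  R² = (324 + 3645) / 81 = 49
R = √49 = 7  ⇒  r_B = 7 − 4 = 3

rB=3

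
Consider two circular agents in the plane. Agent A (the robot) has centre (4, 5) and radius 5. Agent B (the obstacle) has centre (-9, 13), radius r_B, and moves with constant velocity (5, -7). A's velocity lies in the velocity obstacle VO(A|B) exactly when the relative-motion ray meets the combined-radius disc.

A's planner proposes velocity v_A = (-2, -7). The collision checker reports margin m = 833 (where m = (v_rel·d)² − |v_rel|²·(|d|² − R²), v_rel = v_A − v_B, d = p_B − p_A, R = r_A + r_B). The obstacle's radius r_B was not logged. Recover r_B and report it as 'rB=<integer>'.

m = 833
d = (-13, 8);  v_rel = (-7, 0),  |v_rel|² = 49
v_rel×d = (-7)·(8) − (0)·(-13) = -56
since m = R²·49 − (-56)²:  R² = (3136 + 833) / 49 = 81
R = √81 = 9  ⇒  r_B = 9 − 5 = 4

rB=4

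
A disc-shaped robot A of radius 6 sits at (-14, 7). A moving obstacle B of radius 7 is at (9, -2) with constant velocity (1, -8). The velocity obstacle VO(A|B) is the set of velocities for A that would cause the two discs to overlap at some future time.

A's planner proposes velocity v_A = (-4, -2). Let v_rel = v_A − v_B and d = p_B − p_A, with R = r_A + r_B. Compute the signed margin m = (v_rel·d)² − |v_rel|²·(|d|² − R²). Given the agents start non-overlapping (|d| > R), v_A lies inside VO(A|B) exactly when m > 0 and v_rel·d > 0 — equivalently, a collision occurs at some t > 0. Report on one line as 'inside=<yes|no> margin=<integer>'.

d = (23, -9),  |d|² = 610;  R = 6+7 = 13,  c = 610−13² = 441
v_rel = (-5, 6),  |v_rel|² = 61;  v_rel·d = (-5)·(23) + (6)·(-9) = -169
61·t² + 338·t + 441 = 0  ⇒  m = (-169)² − 61·441 = 1660
m = 1660 > 0,  v_rel·d = -169 < 0  ⇒  outside

inside=no margin=1660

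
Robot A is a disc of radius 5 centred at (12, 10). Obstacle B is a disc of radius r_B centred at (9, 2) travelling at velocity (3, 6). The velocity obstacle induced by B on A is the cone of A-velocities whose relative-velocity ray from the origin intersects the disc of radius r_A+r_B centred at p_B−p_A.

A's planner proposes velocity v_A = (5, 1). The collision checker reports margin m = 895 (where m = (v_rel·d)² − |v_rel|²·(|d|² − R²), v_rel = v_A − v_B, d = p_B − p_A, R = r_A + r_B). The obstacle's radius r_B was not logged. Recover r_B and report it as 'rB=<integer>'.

m = 895
d = (-3, -8);  v_rel = (2, -5),  |v_rel|² = 29
v_rel×d = (2)·(-8) − (-5)·(-3) = -31
since m = R²·29 − (-31)²:  R² = (961 + 895) / 29 = 64
R = √64 = 8  ⇒  r_B = 8 − 5 = 3

rB=3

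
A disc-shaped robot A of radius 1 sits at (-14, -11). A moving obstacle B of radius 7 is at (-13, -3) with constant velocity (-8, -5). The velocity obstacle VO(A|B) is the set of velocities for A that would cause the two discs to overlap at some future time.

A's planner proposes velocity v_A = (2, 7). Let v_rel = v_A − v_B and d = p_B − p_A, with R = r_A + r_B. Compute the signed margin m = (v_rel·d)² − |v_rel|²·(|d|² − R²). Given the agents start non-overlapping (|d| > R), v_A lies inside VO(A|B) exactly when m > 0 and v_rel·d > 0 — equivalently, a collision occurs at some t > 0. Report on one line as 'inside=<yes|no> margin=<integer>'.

d = (1, 8),  |d|² = 65;  R = 1+7 = 8,  c = 65−8² = 1
v_rel = (10, 12),  |v_rel|² = 244;  v_rel·d = (10)·(1) + (12)·(8) = 106
244·t² − 212·t + 1 = 0  ⇒  m = 106² − 244·1 = 10992
m = 10992 > 0,  v_rel·d = 106 > 0  ⇒  inside

inside=yes margin=10992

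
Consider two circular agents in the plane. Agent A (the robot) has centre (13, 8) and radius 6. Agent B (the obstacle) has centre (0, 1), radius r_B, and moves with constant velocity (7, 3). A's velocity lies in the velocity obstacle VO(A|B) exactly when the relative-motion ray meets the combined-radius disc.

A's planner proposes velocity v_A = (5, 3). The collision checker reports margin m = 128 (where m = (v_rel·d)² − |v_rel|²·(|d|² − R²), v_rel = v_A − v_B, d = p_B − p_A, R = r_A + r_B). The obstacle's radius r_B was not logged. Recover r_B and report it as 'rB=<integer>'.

m = 128
d = (-13, -7);  v_rel = (-2, 0),  |v_rel|² = 4
v_rel×d = (-2)·(-7) − (0)·(-13) = 14
since m = R²·4 − 14²:  R² = (196 + 128) / 4 = 81
R = √81 = 9  ⇒  r_B = 9 − 6 = 3

rB=3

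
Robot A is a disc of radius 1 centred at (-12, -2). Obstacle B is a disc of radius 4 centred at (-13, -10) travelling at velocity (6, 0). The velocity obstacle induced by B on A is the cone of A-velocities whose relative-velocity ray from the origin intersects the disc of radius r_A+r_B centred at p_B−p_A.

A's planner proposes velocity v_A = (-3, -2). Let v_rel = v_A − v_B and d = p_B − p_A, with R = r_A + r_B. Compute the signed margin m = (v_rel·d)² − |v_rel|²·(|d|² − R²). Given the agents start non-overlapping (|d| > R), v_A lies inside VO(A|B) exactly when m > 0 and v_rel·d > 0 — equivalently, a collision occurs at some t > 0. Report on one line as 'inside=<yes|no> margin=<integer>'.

d = (-1, -8),  |d|² = 65;  R = 1+4 = 5,  c = 65−5² = 40
v_rel = (-9, -2),  |v_rel|² = 85;  v_rel·d = (-9)·(-1) + (-2)·(-8) = 25
85·t² − 50·t + 40 = 0  ⇒  m = 25² − 85·40 = -2775
m = -2775 < 0,  v_rel·d = 25 > 0  ⇒  outside

inside=no margin=-2775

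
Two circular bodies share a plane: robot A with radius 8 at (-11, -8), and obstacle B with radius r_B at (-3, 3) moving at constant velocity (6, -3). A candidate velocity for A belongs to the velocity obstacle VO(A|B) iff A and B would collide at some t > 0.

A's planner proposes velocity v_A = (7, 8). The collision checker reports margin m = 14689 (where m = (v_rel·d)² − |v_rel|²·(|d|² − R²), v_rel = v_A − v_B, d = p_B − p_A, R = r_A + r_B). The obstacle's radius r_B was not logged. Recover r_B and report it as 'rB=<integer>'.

m = 14689
d = (8, 11);  v_rel = (1, 11),  |v_rel|² = 122
v_rel×d = (1)·(11) − (11)·(8) = -77
since m = R²·122 − (-77)²:  R² = (5929 + 14689) / 122 = 169
R = √169 = 13  ⇒  r_B = 13 − 8 = 5

rB=5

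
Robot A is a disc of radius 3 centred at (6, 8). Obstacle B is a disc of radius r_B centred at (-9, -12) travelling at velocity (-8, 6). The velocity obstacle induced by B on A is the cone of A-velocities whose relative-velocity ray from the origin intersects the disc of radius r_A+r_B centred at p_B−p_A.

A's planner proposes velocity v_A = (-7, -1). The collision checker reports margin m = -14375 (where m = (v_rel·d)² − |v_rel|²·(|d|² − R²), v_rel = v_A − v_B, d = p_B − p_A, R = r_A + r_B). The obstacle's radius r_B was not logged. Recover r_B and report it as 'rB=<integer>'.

m = -14375
d = (-15, -20);  v_rel = (1, -7),  |v_rel|² = 50
v_rel×d = (1)·(-20) − (-7)·(-15) = -125
since m = R²·50 − (-125)²:  R² = (15625 + -14375) / 50 = 25
R = √25 = 5  ⇒  r_B = 5 − 3 = 2

rB=2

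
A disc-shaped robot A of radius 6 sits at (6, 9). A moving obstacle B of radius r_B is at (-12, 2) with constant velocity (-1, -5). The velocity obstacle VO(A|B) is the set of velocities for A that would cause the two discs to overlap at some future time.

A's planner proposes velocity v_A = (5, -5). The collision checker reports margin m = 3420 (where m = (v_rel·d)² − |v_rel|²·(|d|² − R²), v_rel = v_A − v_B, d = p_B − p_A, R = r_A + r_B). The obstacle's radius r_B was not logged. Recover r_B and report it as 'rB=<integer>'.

m = 3420
d = (-18, -7);  v_rel = (6, 0),  |v_rel|² = 36
v_rel×d = (6)·(-7) − (0)·(-18) = -42
since m = R²·36 − (-42)²:  R² = (1764 + 3420) / 36 = 144
R = √144 = 12  ⇒  r_B = 12 − 6 = 6

rB=6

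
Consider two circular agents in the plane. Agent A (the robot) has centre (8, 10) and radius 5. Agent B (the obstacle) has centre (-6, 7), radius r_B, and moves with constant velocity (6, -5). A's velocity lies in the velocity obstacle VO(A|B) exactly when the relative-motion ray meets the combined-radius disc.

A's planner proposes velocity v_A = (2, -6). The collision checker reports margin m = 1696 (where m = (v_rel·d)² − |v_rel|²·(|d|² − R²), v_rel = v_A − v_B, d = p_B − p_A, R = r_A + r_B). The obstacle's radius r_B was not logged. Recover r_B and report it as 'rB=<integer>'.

m = 1696
d = (-14, -3);  v_rel = (-4, -1),  |v_rel|² = 17
v_rel×d = (-4)·(-3) − (-1)·(-14) = -2
since m = R²·17 − (-2)²:  R² = (4 + 1696) / 17 = 100
R = √100 = 10  ⇒  r_B = 10 − 5 = 5

rB=5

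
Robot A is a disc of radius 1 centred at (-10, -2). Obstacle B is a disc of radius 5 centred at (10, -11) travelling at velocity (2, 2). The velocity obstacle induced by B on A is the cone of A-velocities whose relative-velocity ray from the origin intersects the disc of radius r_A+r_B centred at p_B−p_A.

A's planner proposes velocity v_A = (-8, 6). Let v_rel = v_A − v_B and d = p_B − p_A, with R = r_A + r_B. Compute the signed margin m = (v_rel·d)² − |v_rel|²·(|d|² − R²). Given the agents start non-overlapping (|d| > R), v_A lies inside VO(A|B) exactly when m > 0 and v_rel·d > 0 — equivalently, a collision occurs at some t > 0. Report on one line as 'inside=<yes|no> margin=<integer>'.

d = (20, -9),  |d|² = 481;  R = 1+5 = 6,  c = 481−6² = 445
v_rel = (-10, 4),  |v_rel|² = 116;  v_rel·d = (-10)·(20) + (4)·(-9) = -236
116·t² + 472·t + 445 = 0  ⇒  m = (-236)² − 116·445 = 4076
m = 4076 > 0,  v_rel·d = -236 < 0  ⇒  outside

inside=no margin=4076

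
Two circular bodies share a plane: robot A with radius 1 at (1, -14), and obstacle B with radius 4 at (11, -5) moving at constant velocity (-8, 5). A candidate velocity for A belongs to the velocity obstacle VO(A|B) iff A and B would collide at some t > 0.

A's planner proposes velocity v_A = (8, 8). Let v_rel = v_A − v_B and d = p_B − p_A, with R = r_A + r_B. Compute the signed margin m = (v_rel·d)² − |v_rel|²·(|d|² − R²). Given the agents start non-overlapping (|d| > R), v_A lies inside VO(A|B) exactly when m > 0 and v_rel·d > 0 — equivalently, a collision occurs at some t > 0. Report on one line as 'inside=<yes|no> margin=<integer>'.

d = (10, 9),  |d|² = 181;  R = 1+4 = 5,  c = 181−5² = 156
v_rel = (16, 3),  |v_rel|² = 265;  v_rel·d = (16)·(10) + (3)·(9) = 187
265·t² − 374·t + 156 = 0  ⇒  m = 187² − 265·156 = -6371
m = -6371 < 0,  v_rel·d = 187 > 0  ⇒  outside

inside=no margin=-6371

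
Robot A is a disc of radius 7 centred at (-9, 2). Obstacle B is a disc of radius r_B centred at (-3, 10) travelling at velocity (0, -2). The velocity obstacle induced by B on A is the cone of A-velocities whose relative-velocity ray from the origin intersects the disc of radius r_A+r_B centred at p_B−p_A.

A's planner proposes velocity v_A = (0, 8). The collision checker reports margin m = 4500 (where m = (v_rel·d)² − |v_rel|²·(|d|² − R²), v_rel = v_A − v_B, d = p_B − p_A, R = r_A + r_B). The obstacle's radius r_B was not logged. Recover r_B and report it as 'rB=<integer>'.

m = 4500
d = (6, 8);  v_rel = (0, 10),  |v_rel|² = 100
v_rel×d = (0)·(8) − (10)·(6) = -60
since m = R²·100 − (-60)²:  R² = (3600 + 4500) / 100 = 81
R = √81 = 9  ⇒  r_B = 9 − 7 = 2

rB=2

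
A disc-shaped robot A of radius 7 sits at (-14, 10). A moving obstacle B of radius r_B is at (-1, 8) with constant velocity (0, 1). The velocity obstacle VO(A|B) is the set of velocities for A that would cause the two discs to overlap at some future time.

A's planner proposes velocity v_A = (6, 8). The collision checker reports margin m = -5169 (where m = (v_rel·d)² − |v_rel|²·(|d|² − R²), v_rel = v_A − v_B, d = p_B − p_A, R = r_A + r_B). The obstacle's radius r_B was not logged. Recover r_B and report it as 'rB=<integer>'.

m = -5169
d = (13, -2);  v_rel = (6, 7),  |v_rel|² = 85
v_rel×d = (6)·(-2) − (7)·(13) = -103
since m = R²·85 − (-103)²:  R² = (10609 + -5169) / 85 = 64
R = √64 = 8  ⇒  r_B = 8 − 7 = 1

rB=1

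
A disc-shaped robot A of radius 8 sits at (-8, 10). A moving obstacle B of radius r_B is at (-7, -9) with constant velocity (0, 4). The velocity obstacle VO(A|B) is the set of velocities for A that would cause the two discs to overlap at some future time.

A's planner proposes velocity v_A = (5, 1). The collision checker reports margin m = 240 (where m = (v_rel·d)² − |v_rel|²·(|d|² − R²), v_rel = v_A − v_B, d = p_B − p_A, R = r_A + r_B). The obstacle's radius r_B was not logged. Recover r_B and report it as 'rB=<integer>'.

m = 240
d = (1, -19);  v_rel = (5, -3),  |v_rel|² = 34
v_rel×d = (5)·(-19) − (-3)·(1) = -92
since m = R²·34 − (-92)²:  R² = (8464 + 240) / 34 = 256
R = √256 = 16  ⇒  r_B = 16 − 8 = 8

rB=8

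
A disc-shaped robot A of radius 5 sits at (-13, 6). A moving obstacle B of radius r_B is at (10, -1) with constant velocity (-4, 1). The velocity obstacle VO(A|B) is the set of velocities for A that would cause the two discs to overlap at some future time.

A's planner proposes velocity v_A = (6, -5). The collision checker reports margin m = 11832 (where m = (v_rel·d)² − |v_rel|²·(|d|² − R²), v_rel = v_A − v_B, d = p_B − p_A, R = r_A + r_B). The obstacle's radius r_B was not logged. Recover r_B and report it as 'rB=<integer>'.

m = 11832
d = (23, -7);  v_rel = (10, -6),  |v_rel|² = 136
v_rel×d = (10)·(-7) − (-6)·(23) = 68
since m = R²·136 − 68²:  R² = (4624 + 11832) / 136 = 121
R = √121 = 11  ⇒  r_B = 11 − 5 = 6

rB=6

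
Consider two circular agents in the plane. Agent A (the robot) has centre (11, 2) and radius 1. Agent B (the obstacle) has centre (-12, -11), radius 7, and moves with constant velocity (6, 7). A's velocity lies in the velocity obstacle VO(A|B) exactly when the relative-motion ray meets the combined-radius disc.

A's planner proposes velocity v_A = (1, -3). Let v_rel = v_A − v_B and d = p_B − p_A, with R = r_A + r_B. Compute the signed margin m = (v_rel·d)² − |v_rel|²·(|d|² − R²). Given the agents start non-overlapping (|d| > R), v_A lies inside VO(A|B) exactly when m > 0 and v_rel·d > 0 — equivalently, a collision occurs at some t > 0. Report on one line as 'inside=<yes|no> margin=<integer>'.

d = (-23, -13),  |d|² = 698;  R = 1+7 = 8,  c = 698−8² = 634
v_rel = (-5, -10),  |v_rel|² = 125;  v_rel·d = (-5)·(-23) + (-10)·(-13) = 245
125·t² − 490·t + 634 = 0  ⇒  m = 245² − 125·634 = -19225
m = -19225 < 0,  v_rel·d = 245 > 0  ⇒  outside

inside=no margin=-19225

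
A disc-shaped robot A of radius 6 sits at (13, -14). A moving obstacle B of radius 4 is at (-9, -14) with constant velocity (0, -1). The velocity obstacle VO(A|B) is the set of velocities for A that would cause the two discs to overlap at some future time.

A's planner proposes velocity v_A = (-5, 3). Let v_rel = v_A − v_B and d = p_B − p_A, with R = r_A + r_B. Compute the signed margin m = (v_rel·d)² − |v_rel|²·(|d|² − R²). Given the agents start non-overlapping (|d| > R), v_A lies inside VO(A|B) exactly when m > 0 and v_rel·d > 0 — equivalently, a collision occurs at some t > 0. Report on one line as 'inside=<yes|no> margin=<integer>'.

d = (-22, 0),  |d|² = 484;  R = 6+4 = 10,  c = 484−10² = 384
v_rel = (-5, 4),  |v_rel|² = 41;  v_rel·d = (-5)·(-22) + (4)·(0) = 110
41·t² − 220·t + 384 = 0  ⇒  m = 110² − 41·384 = -3644
m = -3644 < 0,  v_rel·d = 110 > 0  ⇒  outside

inside=no margin=-3644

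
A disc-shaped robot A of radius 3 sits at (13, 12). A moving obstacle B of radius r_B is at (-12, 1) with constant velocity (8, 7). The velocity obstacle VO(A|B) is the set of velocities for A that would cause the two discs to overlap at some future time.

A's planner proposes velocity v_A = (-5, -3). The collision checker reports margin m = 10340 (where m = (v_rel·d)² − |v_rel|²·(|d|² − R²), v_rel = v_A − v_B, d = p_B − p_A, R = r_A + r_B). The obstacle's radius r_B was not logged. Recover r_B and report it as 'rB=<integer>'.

m = 10340
d = (-25, -11);  v_rel = (-13, -10),  |v_rel|² = 269
v_rel×d = (-13)·(-11) − (-10)·(-25) = -107
since m = R²·269 − (-107)²:  R² = (11449 + 10340) / 269 = 81
R = √81 = 9  ⇒  r_B = 9 − 3 = 6

rB=6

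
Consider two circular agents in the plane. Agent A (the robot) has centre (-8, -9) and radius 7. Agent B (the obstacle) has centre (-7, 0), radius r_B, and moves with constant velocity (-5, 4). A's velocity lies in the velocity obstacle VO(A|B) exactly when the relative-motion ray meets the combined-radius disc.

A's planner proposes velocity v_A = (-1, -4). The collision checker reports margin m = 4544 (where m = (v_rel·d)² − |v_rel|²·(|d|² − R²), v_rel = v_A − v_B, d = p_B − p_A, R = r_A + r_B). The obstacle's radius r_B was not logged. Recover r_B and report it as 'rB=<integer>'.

m = 4544
d = (1, 9);  v_rel = (4, -8),  |v_rel|² = 80
v_rel×d = (4)·(9) − (-8)·(1) = 44
since m = R²·80 − 44²:  R² = (1936 + 4544) / 80 = 81
R = √81 = 9  ⇒  r_B = 9 − 7 = 2

rB=2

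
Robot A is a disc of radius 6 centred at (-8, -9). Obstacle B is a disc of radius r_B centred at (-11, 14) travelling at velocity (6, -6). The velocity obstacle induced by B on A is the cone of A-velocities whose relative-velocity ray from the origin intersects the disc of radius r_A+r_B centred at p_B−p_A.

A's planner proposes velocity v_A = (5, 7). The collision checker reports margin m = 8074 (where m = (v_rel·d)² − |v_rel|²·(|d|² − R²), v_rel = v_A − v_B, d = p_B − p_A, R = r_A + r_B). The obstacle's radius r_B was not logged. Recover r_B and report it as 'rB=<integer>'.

m = 8074
d = (-3, 23);  v_rel = (-1, 13),  |v_rel|² = 170
v_rel×d = (-1)·(23) − (13)·(-3) = 16
since m = R²·170 − 16²:  R² = (256 + 8074) / 170 = 49
R = √49 = 7  ⇒  r_B = 7 − 6 = 1

rB=1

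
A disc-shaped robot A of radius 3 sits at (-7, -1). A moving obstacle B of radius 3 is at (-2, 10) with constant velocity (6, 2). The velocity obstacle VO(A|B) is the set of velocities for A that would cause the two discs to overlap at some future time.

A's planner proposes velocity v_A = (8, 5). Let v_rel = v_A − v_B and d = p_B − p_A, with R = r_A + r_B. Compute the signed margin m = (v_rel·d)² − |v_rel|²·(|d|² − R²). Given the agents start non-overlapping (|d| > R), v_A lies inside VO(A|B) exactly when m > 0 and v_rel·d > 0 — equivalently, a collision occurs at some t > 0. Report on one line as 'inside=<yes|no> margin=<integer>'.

d = (5, 11),  |d|² = 146;  R = 3+3 = 6,  c = 146−6² = 110
v_rel = (2, 3),  |v_rel|² = 13;  v_rel·d = (2)·(5) + (3)·(11) = 43
13·t² − 86·t + 110 = 0  ⇒  m = 43² − 13·110 = 419
m = 419 > 0,  v_rel·d = 43 > 0  ⇒  inside

inside=yes margin=419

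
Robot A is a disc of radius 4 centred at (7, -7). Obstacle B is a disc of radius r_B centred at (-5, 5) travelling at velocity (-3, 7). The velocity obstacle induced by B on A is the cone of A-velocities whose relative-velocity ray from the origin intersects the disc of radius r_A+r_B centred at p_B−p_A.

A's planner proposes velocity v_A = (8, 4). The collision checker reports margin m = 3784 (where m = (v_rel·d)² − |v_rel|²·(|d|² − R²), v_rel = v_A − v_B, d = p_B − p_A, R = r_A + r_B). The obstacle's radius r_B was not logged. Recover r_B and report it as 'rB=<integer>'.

m = 3784
d = (-12, 12);  v_rel = (11, -3),  |v_rel|² = 130
v_rel×d = (11)·(12) − (-3)·(-12) = 96
since m = R²·130 − 96²:  R² = (9216 + 3784) / 130 = 100
R = √100 = 10  ⇒  r_B = 10 − 4 = 6

rB=6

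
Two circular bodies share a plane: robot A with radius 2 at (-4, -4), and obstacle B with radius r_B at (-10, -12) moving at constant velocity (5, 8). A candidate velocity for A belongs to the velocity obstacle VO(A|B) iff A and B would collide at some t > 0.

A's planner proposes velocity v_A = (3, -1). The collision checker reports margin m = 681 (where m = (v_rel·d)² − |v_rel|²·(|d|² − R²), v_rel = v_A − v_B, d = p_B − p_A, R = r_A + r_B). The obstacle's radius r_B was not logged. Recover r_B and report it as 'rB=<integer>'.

m = 681
d = (-6, -8);  v_rel = (-2, -9),  |v_rel|² = 85
v_rel×d = (-2)·(-8) − (-9)·(-6) = -38
since m = R²·85 − (-38)²:  R² = (1444 + 681) / 85 = 25
R = √25 = 5  ⇒  r_B = 5 − 2 = 3

rB=3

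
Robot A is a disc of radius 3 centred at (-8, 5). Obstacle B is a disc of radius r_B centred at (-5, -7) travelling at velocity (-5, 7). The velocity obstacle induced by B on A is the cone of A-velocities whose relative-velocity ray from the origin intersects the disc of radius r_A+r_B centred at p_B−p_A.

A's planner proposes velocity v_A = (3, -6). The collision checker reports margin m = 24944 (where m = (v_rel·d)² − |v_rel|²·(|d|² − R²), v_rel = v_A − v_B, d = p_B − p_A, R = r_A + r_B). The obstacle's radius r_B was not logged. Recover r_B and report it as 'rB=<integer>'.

m = 24944
d = (3, -12);  v_rel = (8, -13),  |v_rel|² = 233
v_rel×d = (8)·(-12) − (-13)·(3) = -57
since m = R²·233 − (-57)²:  R² = (3249 + 24944) / 233 = 121
R = √121 = 11  ⇒  r_B = 11 − 3 = 8

rB=8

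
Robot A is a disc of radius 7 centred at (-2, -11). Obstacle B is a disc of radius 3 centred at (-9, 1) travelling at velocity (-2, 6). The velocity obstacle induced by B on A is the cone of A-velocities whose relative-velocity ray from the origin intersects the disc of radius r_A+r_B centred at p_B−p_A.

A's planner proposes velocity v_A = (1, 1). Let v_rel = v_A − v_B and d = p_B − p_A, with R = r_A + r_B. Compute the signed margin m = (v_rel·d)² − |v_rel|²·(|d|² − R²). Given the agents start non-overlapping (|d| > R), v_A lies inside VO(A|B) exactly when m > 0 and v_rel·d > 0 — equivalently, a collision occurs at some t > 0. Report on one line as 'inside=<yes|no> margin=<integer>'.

d = (-7, 12),  |d|² = 193;  R = 7+3 = 10,  c = 193−10² = 93
v_rel = (3, -5),  |v_rel|² = 34;  v_rel·d = (3)·(-7) + (-5)·(12) = -81
34·t² + 162·t + 93 = 0  ⇒  m = (-81)² − 34·93 = 3399
m = 3399 > 0,  v_rel·d = -81 < 0  ⇒  outside

inside=no margin=3399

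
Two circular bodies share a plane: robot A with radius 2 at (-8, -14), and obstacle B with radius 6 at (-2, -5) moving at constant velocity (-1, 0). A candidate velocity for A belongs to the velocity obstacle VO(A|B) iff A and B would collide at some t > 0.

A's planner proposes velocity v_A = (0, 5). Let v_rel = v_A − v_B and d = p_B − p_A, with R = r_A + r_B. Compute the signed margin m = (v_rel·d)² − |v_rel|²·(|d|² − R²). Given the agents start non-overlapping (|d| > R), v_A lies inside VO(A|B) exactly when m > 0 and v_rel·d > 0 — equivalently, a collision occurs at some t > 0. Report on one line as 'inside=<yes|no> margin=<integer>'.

d = (6, 9),  |d|² = 117;  R = 2+6 = 8,  c = 117−8² = 53
v_rel = (1, 5),  |v_rel|² = 26;  v_rel·d = (1)·(6) + (5)·(9) = 51
26·t² − 102·t + 53 = 0  ⇒  m = 51² − 26·53 = 1223
m = 1223 > 0,  v_rel·d = 51 > 0  ⇒  inside

inside=yes margin=1223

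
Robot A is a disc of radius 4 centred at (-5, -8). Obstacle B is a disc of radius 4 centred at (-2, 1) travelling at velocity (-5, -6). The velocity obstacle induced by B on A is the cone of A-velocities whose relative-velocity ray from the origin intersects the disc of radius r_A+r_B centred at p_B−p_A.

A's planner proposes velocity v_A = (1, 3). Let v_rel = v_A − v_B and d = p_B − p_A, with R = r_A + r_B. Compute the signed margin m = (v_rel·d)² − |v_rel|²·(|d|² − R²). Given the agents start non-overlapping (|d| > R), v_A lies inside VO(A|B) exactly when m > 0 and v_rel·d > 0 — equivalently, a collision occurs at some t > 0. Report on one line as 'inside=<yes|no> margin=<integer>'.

d = (3, 9),  |d|² = 90;  R = 4+4 = 8,  c = 90−8² = 26
v_rel = (6, 9),  |v_rel|² = 117;  v_rel·d = (6)·(3) + (9)·(9) = 99
117·t² − 198·t + 26 = 0  ⇒  m = 99² − 117·26 = 6759
m = 6759 > 0,  v_rel·d = 99 > 0  ⇒  inside

inside=yes margin=6759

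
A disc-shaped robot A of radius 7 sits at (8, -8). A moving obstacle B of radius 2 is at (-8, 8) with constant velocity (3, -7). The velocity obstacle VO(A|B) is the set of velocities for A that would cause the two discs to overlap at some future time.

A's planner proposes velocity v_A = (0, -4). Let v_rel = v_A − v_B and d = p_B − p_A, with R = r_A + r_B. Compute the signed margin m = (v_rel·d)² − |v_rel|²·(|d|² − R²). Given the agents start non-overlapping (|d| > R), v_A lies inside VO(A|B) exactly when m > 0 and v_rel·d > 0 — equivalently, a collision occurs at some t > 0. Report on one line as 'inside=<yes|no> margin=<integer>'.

d = (-16, 16),  |d|² = 512;  R = 7+2 = 9,  c = 512−9² = 431
v_rel = (-3, 3),  |v_rel|² = 18;  v_rel·d = (-3)·(-16) + (3)·(16) = 96
18·t² − 192·t + 431 = 0  ⇒  m = 96² − 18·431 = 1458
m = 1458 > 0,  v_rel·d = 96 > 0  ⇒  inside

inside=yes margin=1458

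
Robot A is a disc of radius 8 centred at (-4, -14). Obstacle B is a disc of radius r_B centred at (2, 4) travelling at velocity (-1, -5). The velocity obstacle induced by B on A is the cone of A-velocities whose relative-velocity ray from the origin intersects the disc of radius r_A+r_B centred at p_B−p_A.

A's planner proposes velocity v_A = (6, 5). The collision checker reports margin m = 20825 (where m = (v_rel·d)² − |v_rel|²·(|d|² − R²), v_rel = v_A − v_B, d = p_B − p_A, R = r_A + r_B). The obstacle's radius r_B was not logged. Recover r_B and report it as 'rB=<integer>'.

m = 20825
d = (6, 18);  v_rel = (7, 10),  |v_rel|² = 149
v_rel×d = (7)·(18) − (10)·(6) = 66
since m = R²·149 − 66²:  R² = (4356 + 20825) / 149 = 169
R = √169 = 13  ⇒  r_B = 13 − 8 = 5

rB=5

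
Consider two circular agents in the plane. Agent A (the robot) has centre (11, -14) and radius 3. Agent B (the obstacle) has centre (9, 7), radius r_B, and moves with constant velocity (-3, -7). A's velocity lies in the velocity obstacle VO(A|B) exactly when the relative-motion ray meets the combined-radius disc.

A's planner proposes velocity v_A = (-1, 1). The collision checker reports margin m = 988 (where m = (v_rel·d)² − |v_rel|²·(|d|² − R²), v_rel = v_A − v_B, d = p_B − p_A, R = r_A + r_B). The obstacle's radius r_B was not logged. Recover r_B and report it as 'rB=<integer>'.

m = 988
d = (-2, 21);  v_rel = (2, 8),  |v_rel|² = 68
v_rel×d = (2)·(21) − (8)·(-2) = 58
since m = R²·68 − 58²:  R² = (3364 + 988) / 68 = 64
R = √64 = 8  ⇒  r_B = 8 − 3 = 5

rB=5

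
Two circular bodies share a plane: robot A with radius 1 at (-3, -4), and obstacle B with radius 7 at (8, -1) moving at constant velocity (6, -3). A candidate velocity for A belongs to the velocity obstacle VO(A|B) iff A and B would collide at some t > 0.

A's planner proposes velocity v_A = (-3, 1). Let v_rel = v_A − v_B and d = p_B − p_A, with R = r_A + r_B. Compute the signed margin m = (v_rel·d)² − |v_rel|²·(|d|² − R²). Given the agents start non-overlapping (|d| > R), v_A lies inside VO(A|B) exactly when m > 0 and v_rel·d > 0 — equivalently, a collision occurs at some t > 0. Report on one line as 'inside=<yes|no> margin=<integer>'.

d = (11, 3),  |d|² = 130;  R = 1+7 = 8,  c = 130−8² = 66
v_rel = (-9, 4),  |v_rel|² = 97;  v_rel·d = (-9)·(11) + (4)·(3) = -87
97·t² + 174·t + 66 = 0  ⇒  m = (-87)² − 97·66 = 1167
m = 1167 > 0,  v_rel·d = -87 < 0  ⇒  outside

inside=no margin=1167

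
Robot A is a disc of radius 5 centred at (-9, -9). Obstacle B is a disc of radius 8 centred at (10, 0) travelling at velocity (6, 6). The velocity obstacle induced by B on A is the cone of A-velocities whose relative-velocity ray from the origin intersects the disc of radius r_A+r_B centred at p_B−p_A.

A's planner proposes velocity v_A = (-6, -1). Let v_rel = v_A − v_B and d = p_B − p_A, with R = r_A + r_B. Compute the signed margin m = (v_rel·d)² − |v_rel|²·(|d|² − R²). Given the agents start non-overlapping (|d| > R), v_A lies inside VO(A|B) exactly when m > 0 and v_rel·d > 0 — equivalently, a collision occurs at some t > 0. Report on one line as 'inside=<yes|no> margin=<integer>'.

d = (19, 9),  |d|² = 442;  R = 5+8 = 13,  c = 442−13² = 273
v_rel = (-12, -7),  |v_rel|² = 193;  v_rel·d = (-12)·(19) + (-7)·(9) = -291
193·t² + 582·t + 273 = 0  ⇒  m = (-291)² − 193·273 = 31992
m = 31992 > 0,  v_rel·d = -291 < 0  ⇒  outside

inside=no margin=31992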